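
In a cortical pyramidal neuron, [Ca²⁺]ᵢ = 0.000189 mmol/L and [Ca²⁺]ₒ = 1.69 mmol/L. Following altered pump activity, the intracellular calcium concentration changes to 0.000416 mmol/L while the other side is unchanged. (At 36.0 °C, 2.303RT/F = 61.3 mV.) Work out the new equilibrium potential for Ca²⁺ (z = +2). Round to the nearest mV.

After the shift: [Ca²⁺]_out = 1.69, [Ca²⁺]_in = 0.000416 mmol/L.
E_new = (61.3/2)·log₁₀(1.69/0.000416) = 30.65 · (3.6088) = 110.61 mV

111 mV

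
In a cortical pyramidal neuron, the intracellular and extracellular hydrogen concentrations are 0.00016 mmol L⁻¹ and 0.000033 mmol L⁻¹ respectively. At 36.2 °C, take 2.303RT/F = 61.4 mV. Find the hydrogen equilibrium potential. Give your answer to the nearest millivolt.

E = (61.4/z) · log₁₀([H⁺]_out/[H⁺]_in) with z = +1.
= (61.4/1) · log₁₀(0.000033/0.00016) = 61.40 · log₁₀(0.2062)
= 61.40 · (-0.6856) = -42.10 mV

-42 mV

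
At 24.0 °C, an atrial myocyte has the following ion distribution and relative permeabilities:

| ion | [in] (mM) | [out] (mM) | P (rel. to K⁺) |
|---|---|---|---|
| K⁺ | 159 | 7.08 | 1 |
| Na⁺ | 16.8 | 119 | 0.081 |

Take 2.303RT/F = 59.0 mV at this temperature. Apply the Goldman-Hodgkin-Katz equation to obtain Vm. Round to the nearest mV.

-58 mV

Vm = 59.0 · log₁₀[(Σ P·[cation]ₒ + Σ P·[anion]ᵢ) / (Σ P·[cation]ᵢ + Σ P·[anion]ₒ)]
Numerator = 1×7.08 + 0.081×119 = 16.72
Denominator = 1×159 + 0.081×16.8 = 160.4
Vm = 59.0 · log₁₀(0.10426) = 59.0 × (-0.9819) = -57.93 mV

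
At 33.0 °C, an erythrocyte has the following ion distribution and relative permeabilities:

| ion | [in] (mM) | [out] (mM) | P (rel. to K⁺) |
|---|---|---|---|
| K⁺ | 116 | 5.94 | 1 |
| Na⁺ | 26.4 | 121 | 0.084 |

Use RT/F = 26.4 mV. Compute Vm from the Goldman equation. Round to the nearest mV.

Vm = 26.4 · ln[(Σ P·[cation]ₒ + Σ P·[anion]ᵢ) / (Σ P·[cation]ᵢ + Σ P·[anion]ₒ)]
Numerator = 1×5.94 + 0.084×121 = 16.1
Denominator = 1×116 + 0.084×26.4 = 118.2
Vm = 26.4 · ln(0.13622) = 26.4 × (-1.9935) = -52.63 mV

-53 mV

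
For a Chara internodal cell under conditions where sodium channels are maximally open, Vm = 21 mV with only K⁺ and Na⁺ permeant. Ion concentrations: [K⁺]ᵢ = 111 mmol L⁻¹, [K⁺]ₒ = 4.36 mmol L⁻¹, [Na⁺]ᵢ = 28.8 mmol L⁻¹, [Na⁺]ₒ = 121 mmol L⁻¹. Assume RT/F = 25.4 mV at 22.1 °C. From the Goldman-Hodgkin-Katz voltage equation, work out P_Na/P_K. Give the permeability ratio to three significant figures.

Let α = P_Na/P_K. GHK: Vm = 25.4·ln[(Kₒ + α·Naₒ)/(Kᵢ + α·Naᵢ)].
e^(Vm/25.4) = e^(21.0/25.4) = 2.2859
So 2.2859·(Kᵢ + α·Naᵢ) = Kₒ + α·Naₒ → α = (2.2859·111.0 − 4.36) / (121.0 − 2.2859·28.8)
α = (253.7 − 4.36) / (121.0 − 65.83) = 249.4/55.17 = 4.521

4.52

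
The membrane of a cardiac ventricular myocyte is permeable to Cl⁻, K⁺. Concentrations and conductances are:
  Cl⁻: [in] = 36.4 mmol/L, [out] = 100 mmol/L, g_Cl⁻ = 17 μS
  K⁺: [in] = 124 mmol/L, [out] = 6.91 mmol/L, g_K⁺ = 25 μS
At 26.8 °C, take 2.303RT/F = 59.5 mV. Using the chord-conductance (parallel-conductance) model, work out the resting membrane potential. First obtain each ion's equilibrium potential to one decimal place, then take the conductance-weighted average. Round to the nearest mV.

E_Cl⁻ = (59.5/-1)·log₁₀(100/36.4) = -26.1 mV
E_K⁺ = (59.5/1)·log₁₀(6.91/124) = -74.6 mV
Vm = (Σ gᵢEᵢ)/(Σ gᵢ) = (17·-26.1 + 25·-74.6) / (17 + 25)
= -2308.70 / 42 = -54.97 mV

-55 mV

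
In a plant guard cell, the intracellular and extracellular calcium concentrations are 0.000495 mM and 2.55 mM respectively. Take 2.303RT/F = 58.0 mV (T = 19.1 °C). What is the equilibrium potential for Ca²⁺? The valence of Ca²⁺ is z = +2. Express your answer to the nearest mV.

E = (58.0/z) · log₁₀([Ca²⁺]_out/[Ca²⁺]_in) with z = +2.
= (58.0/2) · log₁₀(2.55/0.000495) = 29.00 · log₁₀(5152)
= 29.00 · (3.7119) = 107.65 mV

108 mV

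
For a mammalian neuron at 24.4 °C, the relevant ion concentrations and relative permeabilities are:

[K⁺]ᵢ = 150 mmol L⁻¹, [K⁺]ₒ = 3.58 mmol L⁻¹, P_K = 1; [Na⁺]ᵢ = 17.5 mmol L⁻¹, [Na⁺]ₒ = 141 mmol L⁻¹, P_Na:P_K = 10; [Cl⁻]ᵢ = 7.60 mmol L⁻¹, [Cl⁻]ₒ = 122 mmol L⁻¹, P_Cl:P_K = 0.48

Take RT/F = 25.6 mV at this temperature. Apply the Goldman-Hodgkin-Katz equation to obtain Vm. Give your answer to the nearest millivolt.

33 mV

Vm = 25.6 · ln[(Σ P·[cation]ₒ + Σ P·[anion]ᵢ) / (Σ P·[cation]ᵢ + Σ P·[anion]ₒ)]
Numerator = 1×3.58 + 10×141 + 0.48×7.60 = 1417
Denominator = 1×150 + 10×17.5 + 0.48×122 = 383.6
Vm = 25.6 · ln(3.6949) = 25.6 × (1.3070) = 33.46 mV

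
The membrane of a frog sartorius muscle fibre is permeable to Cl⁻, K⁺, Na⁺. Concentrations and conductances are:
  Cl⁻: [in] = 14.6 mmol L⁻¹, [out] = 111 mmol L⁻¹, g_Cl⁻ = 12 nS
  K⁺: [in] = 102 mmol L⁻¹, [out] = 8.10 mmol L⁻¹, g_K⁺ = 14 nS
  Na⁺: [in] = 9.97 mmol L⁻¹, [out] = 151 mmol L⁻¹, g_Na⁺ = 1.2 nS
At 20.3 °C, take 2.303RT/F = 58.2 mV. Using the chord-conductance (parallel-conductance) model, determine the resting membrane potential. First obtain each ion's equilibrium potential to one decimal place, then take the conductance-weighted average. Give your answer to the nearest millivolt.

-53 mV

E_Cl⁻ = (58.2/-1)·log₁₀(111/14.6) = -51.3 mV
E_K⁺ = (58.2/1)·log₁₀(8.10/102) = -64.0 mV
E_Na⁺ = (58.2/1)·log₁₀(151/9.97) = 68.7 mV
Vm = (Σ gᵢEᵢ)/(Σ gᵢ) = (12·-51.3 + 14·-64.0 + 1.2·68.7) / (12 + 14 + 1.2)
= -1429.16 / 27.2 = -52.54 mV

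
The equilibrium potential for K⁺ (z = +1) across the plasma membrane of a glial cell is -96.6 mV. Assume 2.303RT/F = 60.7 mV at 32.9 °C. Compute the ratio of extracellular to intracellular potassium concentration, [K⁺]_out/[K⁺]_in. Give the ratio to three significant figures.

log₁₀([out]/[in]) = E·z/(60.7) = -96.6 × 1 / 60.7 = -1.5914
[out]/[in] = 10^(-1.5914) = 0.02562

0.0256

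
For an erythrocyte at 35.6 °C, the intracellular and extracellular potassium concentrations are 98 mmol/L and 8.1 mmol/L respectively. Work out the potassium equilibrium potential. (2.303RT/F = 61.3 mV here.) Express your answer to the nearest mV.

E = (61.3/z) · log₁₀([K⁺]_out/[K⁺]_in) with z = +1.
= (61.3/1) · log₁₀(8.1/98) = 61.30 · log₁₀(0.08265)
= 61.30 · (-1.0827) = -66.37 mV

-66 mV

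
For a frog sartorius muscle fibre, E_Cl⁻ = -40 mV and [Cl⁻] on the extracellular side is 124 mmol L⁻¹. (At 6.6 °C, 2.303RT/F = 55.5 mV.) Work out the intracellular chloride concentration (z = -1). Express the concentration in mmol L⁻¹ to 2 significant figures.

24 mmol L⁻¹

Nernst: E = (55.5/-1) · log₁₀([out]/[in]), so log₁₀([out]/[in]) = -40.0 × -1 / 55.5 = 0.7207.
[out]/[in] = 10^(0.7207) = 5.257.
[in] = 124 / 5.257 = 23.59 mmol L⁻¹.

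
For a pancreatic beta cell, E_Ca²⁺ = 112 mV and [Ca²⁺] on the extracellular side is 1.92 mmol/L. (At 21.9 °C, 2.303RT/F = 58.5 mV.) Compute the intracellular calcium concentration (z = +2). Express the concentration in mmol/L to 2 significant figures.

Nernst: E = (58.5/2) · log₁₀([out]/[in]), so log₁₀([out]/[in]) = 112.0 × 2 / 58.5 = 3.8291.
[out]/[in] = 10^(3.8291) = 6746.
[in] = 1.92 / 6746 = 0.0002846 mmol/L.

0.00028 mmol/L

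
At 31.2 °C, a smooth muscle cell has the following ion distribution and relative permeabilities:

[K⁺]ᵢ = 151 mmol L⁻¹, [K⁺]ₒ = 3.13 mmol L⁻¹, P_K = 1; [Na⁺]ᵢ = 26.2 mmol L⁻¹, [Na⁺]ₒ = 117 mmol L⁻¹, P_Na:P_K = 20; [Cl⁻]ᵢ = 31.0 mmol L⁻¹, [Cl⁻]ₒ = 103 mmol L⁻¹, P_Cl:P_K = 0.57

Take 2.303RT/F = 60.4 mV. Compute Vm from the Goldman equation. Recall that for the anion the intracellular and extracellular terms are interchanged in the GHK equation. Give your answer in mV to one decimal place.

30.7 mV

Vm = 60.4 · log₁₀[(Σ P·[cation]ₒ + Σ P·[anion]ᵢ) / (Σ P·[cation]ᵢ + Σ P·[anion]ₒ)]
Numerator = 1×3.13 + 20×117 + 0.57×31.0 = 2361
Denominator = 1×151 + 20×26.2 + 0.57×103 = 733.7
Vm = 60.4 · log₁₀(3.2176) = 60.4 × (0.5075) = 30.66 mV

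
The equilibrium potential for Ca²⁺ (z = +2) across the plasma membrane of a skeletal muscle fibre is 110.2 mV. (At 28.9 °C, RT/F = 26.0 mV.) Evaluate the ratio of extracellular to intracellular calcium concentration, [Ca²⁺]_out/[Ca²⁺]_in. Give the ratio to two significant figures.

ln([out]/[in]) = E·z/(26.0) = 110.2 × 2 / 26.0 = 8.4769
[out]/[in] = e^(8.4769) = 4803

4800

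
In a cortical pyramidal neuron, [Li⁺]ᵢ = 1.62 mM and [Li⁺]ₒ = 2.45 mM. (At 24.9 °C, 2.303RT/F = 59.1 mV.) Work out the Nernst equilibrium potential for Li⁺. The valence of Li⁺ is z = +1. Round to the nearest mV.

11 mV

E = (59.1/z) · log₁₀([Li⁺]_out/[Li⁺]_in) with z = +1.
= (59.1/1) · log₁₀(2.45/1.62) = 59.10 · log₁₀(1.512)
= 59.10 · (0.1797) = 10.62 mV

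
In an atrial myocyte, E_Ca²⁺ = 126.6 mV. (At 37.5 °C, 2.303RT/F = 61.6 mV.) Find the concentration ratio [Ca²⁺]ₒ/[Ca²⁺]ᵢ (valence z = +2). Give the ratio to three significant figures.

log₁₀([out]/[in]) = E·z/(61.6) = 126.6 × 2 / 61.6 = 4.1104
[out]/[in] = 10^(4.1104) = 1.289e+04

12900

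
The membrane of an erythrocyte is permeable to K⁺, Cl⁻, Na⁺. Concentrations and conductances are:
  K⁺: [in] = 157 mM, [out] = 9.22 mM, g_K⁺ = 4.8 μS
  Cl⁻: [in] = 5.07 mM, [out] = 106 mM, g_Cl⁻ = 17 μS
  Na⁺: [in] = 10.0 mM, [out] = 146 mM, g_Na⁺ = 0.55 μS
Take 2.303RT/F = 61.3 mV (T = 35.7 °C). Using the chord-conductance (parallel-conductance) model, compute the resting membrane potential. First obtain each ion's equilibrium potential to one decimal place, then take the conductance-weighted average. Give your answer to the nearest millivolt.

-76 mV

E_K⁺ = (61.3/1)·log₁₀(9.22/157) = -75.5 mV
E_Cl⁻ = (61.3/-1)·log₁₀(106/5.07) = -80.9 mV
E_Na⁺ = (61.3/1)·log₁₀(146/10.0) = 71.4 mV
Vm = (Σ gᵢEᵢ)/(Σ gᵢ) = (4.8·-75.5 + 17·-80.9 + 0.55·71.4) / (4.8 + 17 + 0.55)
= -1698.43 / 22.35 = -75.99 mV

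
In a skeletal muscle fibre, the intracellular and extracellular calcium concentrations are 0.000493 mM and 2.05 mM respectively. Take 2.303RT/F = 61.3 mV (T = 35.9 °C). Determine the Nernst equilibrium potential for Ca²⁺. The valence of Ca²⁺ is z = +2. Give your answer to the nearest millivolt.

111 mV

E = (61.3/z) · log₁₀([Ca²⁺]_out/[Ca²⁺]_in) with z = +2.
= (61.3/2) · log₁₀(2.05/0.000493) = 30.65 · log₁₀(4158)
= 30.65 · (3.6189) = 110.92 mV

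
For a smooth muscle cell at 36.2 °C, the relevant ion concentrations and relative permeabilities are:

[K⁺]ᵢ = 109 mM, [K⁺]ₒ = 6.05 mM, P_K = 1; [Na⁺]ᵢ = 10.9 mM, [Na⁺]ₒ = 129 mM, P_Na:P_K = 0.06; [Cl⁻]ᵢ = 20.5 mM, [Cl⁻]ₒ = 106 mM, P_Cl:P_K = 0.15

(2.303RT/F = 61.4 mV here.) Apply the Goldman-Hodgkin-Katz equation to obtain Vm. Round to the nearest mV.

Vm = 61.4 · log₁₀[(Σ P·[cation]ₒ + Σ P·[anion]ᵢ) / (Σ P·[cation]ᵢ + Σ P·[anion]ₒ)]
Numerator = 1×6.05 + 0.06×129 + 0.15×20.5 = 16.86
Denominator = 1×109 + 0.06×10.9 + 0.15×106 = 125.6
Vm = 61.4 · log₁₀(0.13432) = 61.4 × (-0.8718) = -53.53 mV

-54 mV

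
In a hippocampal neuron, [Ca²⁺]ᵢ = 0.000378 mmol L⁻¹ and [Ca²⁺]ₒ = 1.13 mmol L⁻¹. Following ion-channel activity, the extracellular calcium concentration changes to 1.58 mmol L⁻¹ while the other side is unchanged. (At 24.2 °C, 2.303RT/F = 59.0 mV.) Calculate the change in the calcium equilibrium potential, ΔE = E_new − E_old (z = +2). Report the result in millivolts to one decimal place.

4.3 mV

E_old = (59.0/2)·log₁₀(1.13/0.000378) = 102.53 mV
E_new = (59.0/2)·log₁₀(1.58/0.000378) = 106.82 mV
ΔE = 106.82 − (102.53) = 4.29 mV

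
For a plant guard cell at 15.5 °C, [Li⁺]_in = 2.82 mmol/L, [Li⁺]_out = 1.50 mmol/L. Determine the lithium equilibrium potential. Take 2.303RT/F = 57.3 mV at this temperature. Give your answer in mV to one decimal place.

E = (57.3/z) · log₁₀([Li⁺]_out/[Li⁺]_in) with z = +1.
= (57.3/1) · log₁₀(1.50/2.82) = 57.30 · log₁₀(0.5319)
= 57.30 · (-0.2742) = -15.71 mV

-15.7 mV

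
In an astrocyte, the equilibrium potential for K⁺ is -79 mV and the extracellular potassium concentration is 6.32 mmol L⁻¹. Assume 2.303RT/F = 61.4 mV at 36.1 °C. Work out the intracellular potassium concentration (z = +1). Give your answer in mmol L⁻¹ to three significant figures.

Nernst: E = (61.4/1) · log₁₀([out]/[in]), so log₁₀([out]/[in]) = -79.0 × 1 / 61.4 = -1.2866.
[out]/[in] = 10^(-1.2866) = 0.05168.
[in] = 6.32 / 0.05168 = 122.3 mmol L⁻¹.

122 mmol L⁻¹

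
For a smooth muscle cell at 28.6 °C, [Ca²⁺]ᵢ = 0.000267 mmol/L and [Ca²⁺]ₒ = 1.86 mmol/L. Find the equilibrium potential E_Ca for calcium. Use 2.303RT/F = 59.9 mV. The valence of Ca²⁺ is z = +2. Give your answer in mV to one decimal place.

E = (59.9/z) · log₁₀([Ca²⁺]_out/[Ca²⁺]_in) with z = +2.
= (59.9/2) · log₁₀(1.86/0.000267) = 29.95 · log₁₀(6966)
= 29.95 · (3.8430) = 115.10 mV

115.1 mV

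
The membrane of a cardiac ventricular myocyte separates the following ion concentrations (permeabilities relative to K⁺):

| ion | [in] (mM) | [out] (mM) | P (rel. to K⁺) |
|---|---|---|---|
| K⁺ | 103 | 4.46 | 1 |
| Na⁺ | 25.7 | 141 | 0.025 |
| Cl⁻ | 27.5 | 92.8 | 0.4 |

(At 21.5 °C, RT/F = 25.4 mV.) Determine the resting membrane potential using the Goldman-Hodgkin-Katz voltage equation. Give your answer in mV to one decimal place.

Vm = 25.4 · ln[(Σ P·[cation]ₒ + Σ P·[anion]ᵢ) / (Σ P·[cation]ᵢ + Σ P·[anion]ₒ)]
Numerator = 1×4.46 + 0.025×141 + 0.4×27.5 = 18.98
Denominator = 1×103 + 0.025×25.7 + 0.4×92.8 = 140.8
Vm = 25.4 · ln(0.13487) = 25.4 × (-2.0034) = -50.89 mV

-50.9 mV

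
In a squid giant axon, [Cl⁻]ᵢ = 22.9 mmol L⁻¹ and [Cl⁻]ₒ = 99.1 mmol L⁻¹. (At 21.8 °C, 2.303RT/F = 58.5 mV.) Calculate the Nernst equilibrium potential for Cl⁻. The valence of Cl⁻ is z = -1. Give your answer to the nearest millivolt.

E = (58.5/z) · log₁₀([Cl⁻]_out/[Cl⁻]_in) with z = -1.
For an anion, dividing by z = -1 reverses the sign.
= (58.5/-1) · log₁₀(99.1/22.9) = -58.50 · log₁₀(4.328)
= -58.50 · (0.6362) = -37.22 mV

-37 mV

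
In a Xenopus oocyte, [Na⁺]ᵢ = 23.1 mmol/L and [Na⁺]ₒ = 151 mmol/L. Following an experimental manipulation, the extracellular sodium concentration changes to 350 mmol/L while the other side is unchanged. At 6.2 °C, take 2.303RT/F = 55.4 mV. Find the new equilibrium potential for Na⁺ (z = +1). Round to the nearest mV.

After the shift: [Na⁺]_out = 350, [Na⁺]_in = 23.1 mmol/L.
E_new = (55.4/1)·log₁₀(350/23.1) = 55.40 · (1.1805) = 65.40 mV

65 mV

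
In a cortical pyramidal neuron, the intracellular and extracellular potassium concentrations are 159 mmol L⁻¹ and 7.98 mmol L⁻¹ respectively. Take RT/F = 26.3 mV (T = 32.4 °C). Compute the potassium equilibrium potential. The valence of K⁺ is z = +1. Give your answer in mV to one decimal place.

-78.7 mV

E = (26.3/z) · ln([K⁺]_out/[K⁺]_in) with z = +1.
= (26.3/1) · ln(7.98/159) = 26.30 · ln(0.05019)
= 26.30 · (-2.9920) = -78.69 mV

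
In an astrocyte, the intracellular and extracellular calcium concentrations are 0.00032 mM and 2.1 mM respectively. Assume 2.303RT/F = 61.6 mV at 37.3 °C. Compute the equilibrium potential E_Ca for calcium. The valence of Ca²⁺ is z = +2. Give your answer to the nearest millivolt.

E = (61.6/z) · log₁₀([Ca²⁺]_out/[Ca²⁺]_in) with z = +2.
= (61.6/2) · log₁₀(2.1/0.00032) = 30.80 · log₁₀(6562)
= 30.80 · (3.8171) = 117.57 mV

118 mV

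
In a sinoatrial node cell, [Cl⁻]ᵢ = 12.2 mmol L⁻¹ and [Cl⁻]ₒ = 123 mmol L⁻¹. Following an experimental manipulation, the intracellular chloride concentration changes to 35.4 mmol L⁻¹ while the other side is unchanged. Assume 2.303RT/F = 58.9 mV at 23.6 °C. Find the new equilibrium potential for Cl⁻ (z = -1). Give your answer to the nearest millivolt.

-32 mV

After the shift: [Cl⁻]_out = 123, [Cl⁻]_in = 35.4 mmol L⁻¹.
E_new = (58.9/-1)·log₁₀(123/35.4) = -58.90 · (0.5409) = -31.86 mV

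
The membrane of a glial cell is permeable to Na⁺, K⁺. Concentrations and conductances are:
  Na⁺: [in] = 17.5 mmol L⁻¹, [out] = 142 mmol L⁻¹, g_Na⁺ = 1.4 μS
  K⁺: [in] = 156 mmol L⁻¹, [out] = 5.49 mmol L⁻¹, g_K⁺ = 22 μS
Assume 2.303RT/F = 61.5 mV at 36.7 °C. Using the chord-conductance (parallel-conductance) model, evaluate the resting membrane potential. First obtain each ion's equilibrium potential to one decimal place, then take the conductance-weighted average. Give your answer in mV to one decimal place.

E_Na⁺ = (61.5/1)·log₁₀(142/17.5) = 55.9 mV
E_K⁺ = (61.5/1)·log₁₀(5.49/156) = -89.4 mV
Vm = (Σ gᵢEᵢ)/(Σ gᵢ) = (1.4·55.9 + 22·-89.4) / (1.4 + 22)
= -1888.54 / 23.4 = -80.71 mV

-80.7 mV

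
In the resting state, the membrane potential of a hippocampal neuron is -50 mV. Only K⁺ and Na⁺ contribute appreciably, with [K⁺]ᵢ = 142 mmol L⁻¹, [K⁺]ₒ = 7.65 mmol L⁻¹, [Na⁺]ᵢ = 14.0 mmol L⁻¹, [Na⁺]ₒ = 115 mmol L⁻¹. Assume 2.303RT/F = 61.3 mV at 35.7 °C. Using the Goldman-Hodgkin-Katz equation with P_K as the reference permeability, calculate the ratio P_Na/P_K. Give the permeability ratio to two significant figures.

0.12

Let α = P_Na/P_K. GHK: Vm = 61.3·log₁₀[(Kₒ + α·Naₒ)/(Kᵢ + α·Naᵢ)].
10^(Vm/61.3) = 10^(-50.0/61.3) = 0.15288
So 0.15288·(Kᵢ + α·Naᵢ) = Kₒ + α·Naₒ → α = (0.15288·142.0 − 7.65) / (115.0 − 0.15288·14.0)
α = (21.71 − 7.65) / (115.0 − 2.14) = 14.06/112.9 = 0.1246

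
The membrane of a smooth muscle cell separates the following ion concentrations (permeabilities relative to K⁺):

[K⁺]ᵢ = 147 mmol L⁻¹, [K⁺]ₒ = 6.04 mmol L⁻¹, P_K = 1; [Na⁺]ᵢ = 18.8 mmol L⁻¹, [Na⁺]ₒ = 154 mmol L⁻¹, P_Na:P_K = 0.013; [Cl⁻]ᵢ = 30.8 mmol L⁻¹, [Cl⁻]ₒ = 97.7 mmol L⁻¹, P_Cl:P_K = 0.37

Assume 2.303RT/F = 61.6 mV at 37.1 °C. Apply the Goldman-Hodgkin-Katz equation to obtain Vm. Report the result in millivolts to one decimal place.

Vm = 61.6 · log₁₀[(Σ P·[cation]ₒ + Σ P·[anion]ᵢ) / (Σ P·[cation]ᵢ + Σ P·[anion]ₒ)]
Numerator = 1×6.04 + 0.013×154 + 0.37×30.8 = 19.44
Denominator = 1×147 + 0.013×18.8 + 0.37×97.7 = 183.4
Vm = 61.6 · log₁₀(0.10599) = 61.6 × (-0.9747) = -60.04 mV

-60.0 mV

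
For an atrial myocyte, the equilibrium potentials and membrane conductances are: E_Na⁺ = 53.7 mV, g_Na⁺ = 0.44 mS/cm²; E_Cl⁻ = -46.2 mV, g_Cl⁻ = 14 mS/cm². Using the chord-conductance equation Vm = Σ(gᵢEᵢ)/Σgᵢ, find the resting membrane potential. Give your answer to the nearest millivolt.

-43 mV

Σ gᵢEᵢ = 0.44·(53.7) + 14·(-46.2) = -623.17
Σ gᵢ = 0.44 + 14 = 14.44
Vm = -623.17 / 14.44 = -43.16 mV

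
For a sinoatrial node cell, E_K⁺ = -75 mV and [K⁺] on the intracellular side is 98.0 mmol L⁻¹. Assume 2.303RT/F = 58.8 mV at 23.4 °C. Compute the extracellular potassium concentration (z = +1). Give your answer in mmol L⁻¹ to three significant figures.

Nernst: E = (58.8/1) · log₁₀([out]/[in]), so log₁₀([out]/[in]) = -75.0 × 1 / 58.8 = -1.2755.
[out]/[in] = 10^(-1.2755) = 0.05303.
[out] = 0.05303 × 98.0 = 5.197 mmol L⁻¹.

5.20 mmol L⁻¹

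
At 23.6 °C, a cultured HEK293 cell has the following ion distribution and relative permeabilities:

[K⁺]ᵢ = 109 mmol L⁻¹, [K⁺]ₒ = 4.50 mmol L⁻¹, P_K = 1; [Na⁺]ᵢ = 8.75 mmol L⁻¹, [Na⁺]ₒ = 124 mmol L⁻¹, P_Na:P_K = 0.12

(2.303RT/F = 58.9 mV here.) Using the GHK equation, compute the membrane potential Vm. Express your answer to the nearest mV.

Vm = 58.9 · log₁₀[(Σ P·[cation]ₒ + Σ P·[anion]ᵢ) / (Σ P·[cation]ᵢ + Σ P·[anion]ₒ)]
Numerator = 1×4.50 + 0.12×124 = 19.38
Denominator = 1×109 + 0.12×8.75 = 110
Vm = 58.9 · log₁₀(0.1761) = 58.9 × (-0.7542) = -44.42 mV

-44 mV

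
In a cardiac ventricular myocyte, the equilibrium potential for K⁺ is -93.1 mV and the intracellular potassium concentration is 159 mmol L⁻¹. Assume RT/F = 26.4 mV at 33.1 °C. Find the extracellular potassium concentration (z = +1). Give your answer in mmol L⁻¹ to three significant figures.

Nernst: E = (26.4/1) · ln([out]/[in]), so ln([out]/[in]) = -93.1 × 1 / 26.4 = -3.5265.
[out]/[in] = e^(-3.5265) = 0.02941.
[out] = 0.02941 × 159 = 4.676 mmol L⁻¹.

4.68 mmol L⁻¹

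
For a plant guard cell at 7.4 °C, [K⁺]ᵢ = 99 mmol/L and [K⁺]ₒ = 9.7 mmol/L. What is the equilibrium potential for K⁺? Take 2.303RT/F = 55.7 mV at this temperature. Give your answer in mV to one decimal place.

-56.2 mV

E = (55.7/z) · log₁₀([K⁺]_out/[K⁺]_in) with z = +1.
= (55.7/1) · log₁₀(9.7/99) = 55.70 · log₁₀(0.09798)
= 55.70 · (-1.0089) = -56.19 mV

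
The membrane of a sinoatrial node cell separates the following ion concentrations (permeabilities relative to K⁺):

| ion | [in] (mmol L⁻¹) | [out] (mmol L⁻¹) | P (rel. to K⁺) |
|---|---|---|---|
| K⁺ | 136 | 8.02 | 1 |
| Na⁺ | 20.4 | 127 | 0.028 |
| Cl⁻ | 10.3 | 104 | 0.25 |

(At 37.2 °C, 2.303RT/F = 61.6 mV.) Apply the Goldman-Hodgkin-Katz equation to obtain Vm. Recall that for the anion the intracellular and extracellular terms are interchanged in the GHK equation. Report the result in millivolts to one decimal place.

Vm = 61.6 · log₁₀[(Σ P·[cation]ₒ + Σ P·[anion]ᵢ) / (Σ P·[cation]ᵢ + Σ P·[anion]ₒ)]
Numerator = 1×8.02 + 0.028×127 + 0.25×10.3 = 14.15
Denominator = 1×136 + 0.028×20.4 + 0.25×104 = 162.6
Vm = 61.6 · log₁₀(0.087045) = 61.6 × (-1.0603) = -65.31 mV

-65.3 mV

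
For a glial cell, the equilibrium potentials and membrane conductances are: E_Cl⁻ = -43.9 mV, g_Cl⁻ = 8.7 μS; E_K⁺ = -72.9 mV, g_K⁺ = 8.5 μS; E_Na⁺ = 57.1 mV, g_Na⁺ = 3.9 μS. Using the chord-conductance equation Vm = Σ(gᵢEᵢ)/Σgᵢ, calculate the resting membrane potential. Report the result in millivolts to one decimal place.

-36.9 mV

Σ gᵢEᵢ = 8.7·(-43.9) + 8.5·(-72.9) + 3.9·(57.1) = -778.89
Σ gᵢ = 8.7 + 8.5 + 3.9 = 21.1
Vm = -778.89 / 21.1 = -36.91 mV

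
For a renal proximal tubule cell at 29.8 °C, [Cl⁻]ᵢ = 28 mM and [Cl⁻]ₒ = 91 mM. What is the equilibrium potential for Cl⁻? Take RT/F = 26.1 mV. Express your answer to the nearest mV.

-31 mV

E = (26.1/z) · ln([Cl⁻]_out/[Cl⁻]_in) with z = -1.
For an anion, dividing by z = -1 reverses the sign.
= (26.1/-1) · ln(91/28) = -26.10 · ln(3.25)
= -26.10 · (1.1787) = -30.76 mV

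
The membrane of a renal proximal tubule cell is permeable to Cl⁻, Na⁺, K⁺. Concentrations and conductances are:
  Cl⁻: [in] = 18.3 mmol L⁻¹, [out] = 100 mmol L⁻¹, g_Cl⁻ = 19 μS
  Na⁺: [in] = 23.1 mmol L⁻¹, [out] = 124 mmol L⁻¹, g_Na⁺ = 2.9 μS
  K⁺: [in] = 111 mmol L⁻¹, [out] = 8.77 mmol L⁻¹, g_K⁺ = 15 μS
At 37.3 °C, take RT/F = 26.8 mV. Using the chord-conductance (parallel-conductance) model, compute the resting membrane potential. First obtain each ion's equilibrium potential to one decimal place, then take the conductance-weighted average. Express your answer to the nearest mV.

E_Cl⁻ = (26.8/-1)·ln(100/18.3) = -45.5 mV
E_Na⁺ = (26.8/1)·ln(124/23.1) = 45.0 mV
E_K⁺ = (26.8/1)·ln(8.77/111) = -68.0 mV
Vm = (Σ gᵢEᵢ)/(Σ gᵢ) = (19·-45.5 + 2.9·45.0 + 15·-68.0) / (19 + 2.9 + 15)
= -1754.00 / 36.9 = -47.53 mV

-48 mV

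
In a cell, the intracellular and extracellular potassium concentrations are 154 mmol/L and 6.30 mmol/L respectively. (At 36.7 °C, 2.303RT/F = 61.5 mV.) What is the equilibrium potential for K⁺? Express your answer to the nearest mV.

-85 mV

E = (61.5/z) · log₁₀([K⁺]_out/[K⁺]_in) with z = +1.
= (61.5/1) · log₁₀(6.30/154) = 61.50 · log₁₀(0.04091)
= 61.50 · (-1.3882) = -85.37 mV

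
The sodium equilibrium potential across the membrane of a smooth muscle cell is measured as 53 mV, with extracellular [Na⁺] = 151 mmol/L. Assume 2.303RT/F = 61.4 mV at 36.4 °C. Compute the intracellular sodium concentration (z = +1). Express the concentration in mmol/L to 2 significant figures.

21 mmol/L

Nernst: E = (61.4/1) · log₁₀([out]/[in]), so log₁₀([out]/[in]) = 53.0 × 1 / 61.4 = 0.8632.
[out]/[in] = 10^(0.8632) = 7.298.
[in] = 151 / 7.298 = 20.69 mmol/L.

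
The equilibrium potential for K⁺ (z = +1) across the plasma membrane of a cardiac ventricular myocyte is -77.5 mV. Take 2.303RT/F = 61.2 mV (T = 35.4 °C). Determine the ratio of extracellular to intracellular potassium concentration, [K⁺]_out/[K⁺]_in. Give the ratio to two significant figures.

log₁₀([out]/[in]) = E·z/(61.2) = -77.5 × 1 / 61.2 = -1.2663
[out]/[in] = 10^(-1.2663) = 0.05416

0.054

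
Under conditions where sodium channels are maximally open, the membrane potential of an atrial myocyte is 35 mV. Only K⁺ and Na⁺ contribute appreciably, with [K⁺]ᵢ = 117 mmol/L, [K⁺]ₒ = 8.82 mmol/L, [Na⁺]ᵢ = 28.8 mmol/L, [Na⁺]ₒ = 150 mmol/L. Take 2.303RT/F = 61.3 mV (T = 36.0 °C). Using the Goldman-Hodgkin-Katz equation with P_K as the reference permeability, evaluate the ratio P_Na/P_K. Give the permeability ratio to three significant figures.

9.98

Let α = P_Na/P_K. GHK: Vm = 61.3·log₁₀[(Kₒ + α·Naₒ)/(Kᵢ + α·Naᵢ)].
10^(Vm/61.3) = 10^(35.0/61.3) = 3.7236
So 3.7236·(Kᵢ + α·Naᵢ) = Kₒ + α·Naₒ → α = (3.7236·117.0 − 8.82) / (150.0 − 3.7236·28.8)
α = (435.7 − 8.82) / (150.0 − 107.2) = 426.8/42.76 = 9.982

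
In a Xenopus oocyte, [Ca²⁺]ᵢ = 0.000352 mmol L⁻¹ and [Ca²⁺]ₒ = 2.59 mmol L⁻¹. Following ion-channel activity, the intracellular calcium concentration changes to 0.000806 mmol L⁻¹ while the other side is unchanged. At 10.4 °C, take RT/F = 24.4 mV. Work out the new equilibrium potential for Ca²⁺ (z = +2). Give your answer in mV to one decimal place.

After the shift: [Ca²⁺]_out = 2.59, [Ca²⁺]_in = 0.000806 mmol L⁻¹.
E_new = (24.4/2)·ln(2.59/0.000806) = 12.20 · (8.0751) = 98.52 mV

98.5 mV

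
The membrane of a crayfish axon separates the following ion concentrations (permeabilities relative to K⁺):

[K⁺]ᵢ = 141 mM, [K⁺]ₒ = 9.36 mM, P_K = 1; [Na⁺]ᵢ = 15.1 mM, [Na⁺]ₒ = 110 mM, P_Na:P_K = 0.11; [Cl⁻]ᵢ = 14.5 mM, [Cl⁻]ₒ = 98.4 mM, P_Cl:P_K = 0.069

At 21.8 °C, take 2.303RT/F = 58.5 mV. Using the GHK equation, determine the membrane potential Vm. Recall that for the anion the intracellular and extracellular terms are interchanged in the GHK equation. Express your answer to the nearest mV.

-48 mV

Vm = 58.5 · log₁₀[(Σ P·[cation]ₒ + Σ P·[anion]ᵢ) / (Σ P·[cation]ᵢ + Σ P·[anion]ₒ)]
Numerator = 1×9.36 + 0.11×110 + 0.069×14.5 = 22.46
Denominator = 1×141 + 0.11×15.1 + 0.069×98.4 = 149.5
Vm = 58.5 · log₁₀(0.15029) = 58.5 × (-0.8231) = -48.15 mV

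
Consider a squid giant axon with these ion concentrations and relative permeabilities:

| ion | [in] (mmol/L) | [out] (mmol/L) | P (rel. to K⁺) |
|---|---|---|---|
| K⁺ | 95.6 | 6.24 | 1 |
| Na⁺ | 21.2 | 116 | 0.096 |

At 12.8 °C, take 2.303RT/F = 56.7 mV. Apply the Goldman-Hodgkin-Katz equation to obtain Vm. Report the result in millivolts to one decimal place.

Vm = 56.7 · log₁₀[(Σ P·[cation]ₒ + Σ P·[anion]ᵢ) / (Σ P·[cation]ᵢ + Σ P·[anion]ₒ)]
Numerator = 1×6.24 + 0.096×116 = 17.38
Denominator = 1×95.6 + 0.096×21.2 = 97.64
Vm = 56.7 · log₁₀(0.17797) = 56.7 × (-0.7497) = -42.51 mV

-42.5 mV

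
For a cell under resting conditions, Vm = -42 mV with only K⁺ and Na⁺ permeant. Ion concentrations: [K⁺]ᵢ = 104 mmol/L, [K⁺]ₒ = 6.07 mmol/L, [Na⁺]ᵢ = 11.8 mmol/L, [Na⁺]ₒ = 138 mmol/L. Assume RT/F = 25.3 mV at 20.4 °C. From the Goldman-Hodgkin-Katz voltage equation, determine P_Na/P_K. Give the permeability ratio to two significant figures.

0.10

Let α = P_Na/P_K. GHK: Vm = 25.3·ln[(Kₒ + α·Naₒ)/(Kᵢ + α·Naᵢ)].
e^(Vm/25.3) = e^(-42.0/25.3) = 0.19012
So 0.19012·(Kᵢ + α·Naᵢ) = Kₒ + α·Naₒ → α = (0.19012·104.0 − 6.07) / (138.0 − 0.19012·11.8)
α = (19.77 − 6.07) / (138.0 − 2.243) = 13.7/135.8 = 0.1009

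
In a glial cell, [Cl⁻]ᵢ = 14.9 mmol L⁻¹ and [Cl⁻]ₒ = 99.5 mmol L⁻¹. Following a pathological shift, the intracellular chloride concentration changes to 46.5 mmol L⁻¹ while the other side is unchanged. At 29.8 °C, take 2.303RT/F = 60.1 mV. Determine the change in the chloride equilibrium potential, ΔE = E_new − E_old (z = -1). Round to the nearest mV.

30 mV

E_old = (60.1/-1)·log₁₀(99.5/14.9) = -49.56 mV
E_new = (60.1/-1)·log₁₀(99.5/46.5) = -19.86 mV
ΔE = -19.86 − (-49.56) = 29.71 mV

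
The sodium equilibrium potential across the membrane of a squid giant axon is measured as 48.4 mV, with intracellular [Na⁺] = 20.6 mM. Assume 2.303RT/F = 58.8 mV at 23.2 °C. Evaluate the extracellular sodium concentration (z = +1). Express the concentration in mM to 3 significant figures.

Nernst: E = (58.8/1) · log₁₀([out]/[in]), so log₁₀([out]/[in]) = 48.4 × 1 / 58.8 = 0.8231.
[out]/[in] = 10^(0.8231) = 6.655.
[out] = 6.655 × 20.6 = 137.1 mM.

137 mM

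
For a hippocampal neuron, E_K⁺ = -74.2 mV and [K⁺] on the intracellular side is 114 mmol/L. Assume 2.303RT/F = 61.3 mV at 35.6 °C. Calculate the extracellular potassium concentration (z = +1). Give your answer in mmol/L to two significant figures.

Nernst: E = (61.3/1) · log₁₀([out]/[in]), so log₁₀([out]/[in]) = -74.2 × 1 / 61.3 = -1.2104.
[out]/[in] = 10^(-1.2104) = 0.0616.
[out] = 0.0616 × 114 = 7.022 mmol/L.

7.0 mmol/L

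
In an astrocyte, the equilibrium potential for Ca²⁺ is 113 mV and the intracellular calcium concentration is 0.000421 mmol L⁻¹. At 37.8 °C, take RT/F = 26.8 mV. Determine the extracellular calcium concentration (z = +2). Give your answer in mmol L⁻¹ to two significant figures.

Nernst: E = (26.8/2) · ln([out]/[in]), so ln([out]/[in]) = 113.0 × 2 / 26.8 = 8.4328.
[out]/[in] = e^(8.4328) = 4596.
[out] = 4596 × 0.000421 = 1.935 mmol L⁻¹.

1.9 mmol L⁻¹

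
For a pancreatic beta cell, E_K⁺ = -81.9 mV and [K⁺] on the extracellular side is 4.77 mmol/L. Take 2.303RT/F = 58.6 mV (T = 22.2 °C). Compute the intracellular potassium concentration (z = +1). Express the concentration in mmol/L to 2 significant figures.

120 mmol/L

Nernst: E = (58.6/1) · log₁₀([out]/[in]), so log₁₀([out]/[in]) = -81.9 × 1 / 58.6 = -1.3976.
[out]/[in] = 10^(-1.3976) = 0.04003.
[in] = 4.77 / 0.04003 = 119.2 mmol/L.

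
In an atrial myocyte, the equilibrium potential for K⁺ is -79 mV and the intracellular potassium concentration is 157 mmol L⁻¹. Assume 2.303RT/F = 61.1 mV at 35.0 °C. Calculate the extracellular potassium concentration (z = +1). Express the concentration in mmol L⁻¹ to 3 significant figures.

8.00 mmol L⁻¹

Nernst: E = (61.1/1) · log₁₀([out]/[in]), so log₁₀([out]/[in]) = -79.0 × 1 / 61.1 = -1.2930.
[out]/[in] = 10^(-1.2930) = 0.05094.
[out] = 0.05094 × 157 = 7.997 mmol L⁻¹.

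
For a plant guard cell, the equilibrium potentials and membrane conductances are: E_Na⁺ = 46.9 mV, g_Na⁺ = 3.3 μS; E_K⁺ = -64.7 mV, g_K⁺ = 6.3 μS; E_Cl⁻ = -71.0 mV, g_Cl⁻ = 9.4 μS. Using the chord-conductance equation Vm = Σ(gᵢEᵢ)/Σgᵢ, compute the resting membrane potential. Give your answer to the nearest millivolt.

Σ gᵢEᵢ = 3.3·(46.9) + 6.3·(-64.7) + 9.4·(-71.0) = -920.24
Σ gᵢ = 3.3 + 6.3 + 9.4 = 19
Vm = -920.24 / 19 = -48.43 mV

-48 mV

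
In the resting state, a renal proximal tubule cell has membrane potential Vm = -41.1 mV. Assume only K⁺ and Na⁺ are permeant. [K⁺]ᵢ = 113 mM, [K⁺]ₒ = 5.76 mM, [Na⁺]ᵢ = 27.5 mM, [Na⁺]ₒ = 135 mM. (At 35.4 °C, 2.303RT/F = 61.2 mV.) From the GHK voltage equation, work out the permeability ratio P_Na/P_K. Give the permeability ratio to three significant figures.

0.142

Let α = P_Na/P_K. GHK: Vm = 61.2·log₁₀[(Kₒ + α·Naₒ)/(Kᵢ + α·Naᵢ)].
10^(Vm/61.2) = 10^(-41.1/61.2) = 0.21303
So 0.21303·(Kᵢ + α·Naᵢ) = Kₒ + α·Naₒ → α = (0.21303·113.0 − 5.76) / (135.0 − 0.21303·27.5)
α = (24.07 − 5.76) / (135.0 − 5.858) = 18.31/129.1 = 0.1418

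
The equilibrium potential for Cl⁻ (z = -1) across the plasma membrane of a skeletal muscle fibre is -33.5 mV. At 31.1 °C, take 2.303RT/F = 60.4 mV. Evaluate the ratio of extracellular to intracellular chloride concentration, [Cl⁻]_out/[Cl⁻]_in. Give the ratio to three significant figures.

log₁₀([out]/[in]) = E·z/(60.4) = -33.5 × -1 / 60.4 = 0.5546
[out]/[in] = 10^(0.5546) = 3.586

3.59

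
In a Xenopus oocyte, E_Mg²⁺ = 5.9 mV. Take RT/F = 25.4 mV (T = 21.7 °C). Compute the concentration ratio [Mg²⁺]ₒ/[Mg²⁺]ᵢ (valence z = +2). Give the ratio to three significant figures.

ln([out]/[in]) = E·z/(25.4) = 5.9 × 2 / 25.4 = 0.4646
[out]/[in] = e^(0.4646) = 1.591

1.59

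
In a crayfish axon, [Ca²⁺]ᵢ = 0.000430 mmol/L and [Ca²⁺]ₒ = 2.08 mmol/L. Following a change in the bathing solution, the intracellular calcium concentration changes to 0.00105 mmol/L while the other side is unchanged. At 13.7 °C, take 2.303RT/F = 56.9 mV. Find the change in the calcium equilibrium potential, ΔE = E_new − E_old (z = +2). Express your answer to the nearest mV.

E_old = (56.9/2)·log₁₀(2.08/0.000430) = 104.83 mV
E_new = (56.9/2)·log₁₀(2.08/0.00105) = 93.80 mV
ΔE = 93.80 − (104.83) = -11.03 mV

-11 mV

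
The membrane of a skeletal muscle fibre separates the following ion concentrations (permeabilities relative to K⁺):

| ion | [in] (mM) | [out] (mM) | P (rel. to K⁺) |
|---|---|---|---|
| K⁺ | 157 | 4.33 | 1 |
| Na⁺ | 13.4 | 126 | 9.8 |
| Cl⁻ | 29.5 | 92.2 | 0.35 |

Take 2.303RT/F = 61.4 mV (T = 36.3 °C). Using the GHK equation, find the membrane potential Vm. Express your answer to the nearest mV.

36 mV

Vm = 61.4 · log₁₀[(Σ P·[cation]ₒ + Σ P·[anion]ᵢ) / (Σ P·[cation]ᵢ + Σ P·[anion]ₒ)]
Numerator = 1×4.33 + 9.8×126 + 0.35×29.5 = 1249
Denominator = 1×157 + 9.8×13.4 + 0.35×92.2 = 320.6
Vm = 61.4 · log₁₀(3.8974) = 61.4 × (0.5908) = 36.27 mV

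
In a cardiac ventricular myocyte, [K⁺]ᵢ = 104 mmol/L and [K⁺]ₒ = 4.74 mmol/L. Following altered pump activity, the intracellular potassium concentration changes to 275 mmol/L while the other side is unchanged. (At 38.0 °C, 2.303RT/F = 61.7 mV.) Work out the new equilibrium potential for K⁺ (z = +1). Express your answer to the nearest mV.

After the shift: [K⁺]_out = 4.74, [K⁺]_in = 275 mmol/L.
E_new = (61.7/1)·log₁₀(4.74/275) = 61.70 · (-1.7636) = -108.81 mV

-109 mV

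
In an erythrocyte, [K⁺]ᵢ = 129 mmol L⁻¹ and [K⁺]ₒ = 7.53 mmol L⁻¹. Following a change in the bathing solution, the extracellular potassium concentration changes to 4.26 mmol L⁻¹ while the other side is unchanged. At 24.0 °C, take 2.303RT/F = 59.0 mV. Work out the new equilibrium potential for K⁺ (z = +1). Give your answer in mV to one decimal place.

-87.4 mV

After the shift: [K⁺]_out = 4.26, [K⁺]_in = 129 mmol L⁻¹.
E_new = (59.0/1)·log₁₀(4.26/129) = 59.00 · (-1.4812) = -87.39 mV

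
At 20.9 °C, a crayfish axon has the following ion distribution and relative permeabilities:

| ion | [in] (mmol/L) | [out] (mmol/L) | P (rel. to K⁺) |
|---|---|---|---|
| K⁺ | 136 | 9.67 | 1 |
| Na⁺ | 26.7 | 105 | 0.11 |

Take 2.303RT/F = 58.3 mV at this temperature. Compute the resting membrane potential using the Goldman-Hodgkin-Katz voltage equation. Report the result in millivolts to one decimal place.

Vm = 58.3 · log₁₀[(Σ P·[cation]ₒ + Σ P·[anion]ᵢ) / (Σ P·[cation]ᵢ + Σ P·[anion]ₒ)]
Numerator = 1×9.67 + 0.11×105 = 21.22
Denominator = 1×136 + 0.11×26.7 = 138.9
Vm = 58.3 · log₁₀(0.15273) = 58.3 × (-0.8161) = -47.58 mV

-47.6 mV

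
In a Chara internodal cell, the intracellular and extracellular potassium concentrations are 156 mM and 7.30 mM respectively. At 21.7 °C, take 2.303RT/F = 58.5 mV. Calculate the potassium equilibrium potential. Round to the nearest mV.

E = (58.5/z) · log₁₀([K⁺]_out/[K⁺]_in) with z = +1.
= (58.5/1) · log₁₀(7.30/156) = 58.50 · log₁₀(0.04679)
= 58.50 · (-1.3298) = -77.79 mV

-78 mV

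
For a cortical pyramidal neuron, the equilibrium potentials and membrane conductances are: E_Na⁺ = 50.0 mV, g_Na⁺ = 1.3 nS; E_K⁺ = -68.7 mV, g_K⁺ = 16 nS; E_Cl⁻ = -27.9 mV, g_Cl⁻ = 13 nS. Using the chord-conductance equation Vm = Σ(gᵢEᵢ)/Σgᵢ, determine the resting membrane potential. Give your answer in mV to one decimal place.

Σ gᵢEᵢ = 1.3·(50.0) + 16·(-68.7) + 13·(-27.9) = -1396.90
Σ gᵢ = 1.3 + 16 + 13 = 30.3
Vm = -1396.90 / 30.3 = -46.10 mV

-46.1 mV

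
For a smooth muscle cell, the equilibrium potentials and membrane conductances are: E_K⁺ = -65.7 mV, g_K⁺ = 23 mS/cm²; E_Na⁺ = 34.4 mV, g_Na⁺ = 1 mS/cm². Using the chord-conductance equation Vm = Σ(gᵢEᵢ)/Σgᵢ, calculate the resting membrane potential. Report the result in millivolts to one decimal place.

Σ gᵢEᵢ = 23·(-65.7) + 1·(34.4) = -1476.70
Σ gᵢ = 23 + 1 = 24
Vm = -1476.70 / 24 = -61.53 mV

-61.5 mV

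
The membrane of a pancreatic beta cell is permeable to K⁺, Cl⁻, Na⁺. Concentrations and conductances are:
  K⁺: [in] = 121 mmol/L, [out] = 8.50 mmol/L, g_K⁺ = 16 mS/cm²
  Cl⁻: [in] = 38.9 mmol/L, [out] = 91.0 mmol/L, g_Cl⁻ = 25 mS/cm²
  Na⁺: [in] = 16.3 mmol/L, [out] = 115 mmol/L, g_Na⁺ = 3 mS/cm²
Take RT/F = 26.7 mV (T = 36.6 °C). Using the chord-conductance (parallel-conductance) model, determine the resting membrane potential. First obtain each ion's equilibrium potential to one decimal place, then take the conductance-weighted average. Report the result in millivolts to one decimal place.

-35.1 mV

E_K⁺ = (26.7/1)·ln(8.50/121) = -70.9 mV
E_Cl⁻ = (26.7/-1)·ln(91.0/38.9) = -22.7 mV
E_Na⁺ = (26.7/1)·ln(115/16.3) = 52.2 mV
Vm = (Σ gᵢEᵢ)/(Σ gᵢ) = (16·-70.9 + 25·-22.7 + 3·52.2) / (16 + 25 + 3)
= -1545.30 / 44 = -35.12 mV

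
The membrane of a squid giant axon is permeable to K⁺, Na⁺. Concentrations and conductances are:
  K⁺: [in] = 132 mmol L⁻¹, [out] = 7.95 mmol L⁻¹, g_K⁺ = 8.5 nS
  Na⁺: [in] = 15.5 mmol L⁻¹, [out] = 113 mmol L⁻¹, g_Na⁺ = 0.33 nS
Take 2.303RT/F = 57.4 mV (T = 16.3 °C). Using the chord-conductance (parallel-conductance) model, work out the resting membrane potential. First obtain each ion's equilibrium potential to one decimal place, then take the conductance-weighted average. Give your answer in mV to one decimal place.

-65.5 mV

E_K⁺ = (57.4/1)·log₁₀(7.95/132) = -70.0 mV
E_Na⁺ = (57.4/1)·log₁₀(113/15.5) = 49.5 mV
Vm = (Σ gᵢEᵢ)/(Σ gᵢ) = (8.5·-70.0 + 0.33·49.5) / (8.5 + 0.33)
= -578.66 / 8.83 = -65.53 mV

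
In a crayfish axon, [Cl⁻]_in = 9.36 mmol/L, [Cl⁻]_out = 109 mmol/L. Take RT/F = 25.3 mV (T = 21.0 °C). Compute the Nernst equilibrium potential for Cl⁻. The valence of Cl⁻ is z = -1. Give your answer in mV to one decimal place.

-62.1 mV

E = (25.3/z) · ln([Cl⁻]_out/[Cl⁻]_in) with z = -1.
For an anion, dividing by z = -1 reverses the sign.
= (25.3/-1) · ln(109/9.36) = -25.30 · ln(11.65)
= -25.30 · (2.4549) = -62.11 mV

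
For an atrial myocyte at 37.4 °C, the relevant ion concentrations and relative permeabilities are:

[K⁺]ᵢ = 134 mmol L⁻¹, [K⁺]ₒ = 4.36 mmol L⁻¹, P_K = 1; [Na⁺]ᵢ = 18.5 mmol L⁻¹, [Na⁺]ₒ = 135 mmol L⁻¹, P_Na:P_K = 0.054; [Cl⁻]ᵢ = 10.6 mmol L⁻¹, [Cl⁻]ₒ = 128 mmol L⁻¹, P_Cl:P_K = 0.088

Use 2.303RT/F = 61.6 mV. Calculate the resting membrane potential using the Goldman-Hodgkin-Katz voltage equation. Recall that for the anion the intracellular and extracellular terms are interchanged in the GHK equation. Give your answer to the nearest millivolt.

Vm = 61.6 · log₁₀[(Σ P·[cation]ₒ + Σ P·[anion]ᵢ) / (Σ P·[cation]ᵢ + Σ P·[anion]ₒ)]
Numerator = 1×4.36 + 0.054×135 + 0.088×10.6 = 12.58
Denominator = 1×134 + 0.054×18.5 + 0.088×128 = 146.3
Vm = 61.6 · log₁₀(0.086029) = 61.6 × (-1.0654) = -65.63 mV

-66 mV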